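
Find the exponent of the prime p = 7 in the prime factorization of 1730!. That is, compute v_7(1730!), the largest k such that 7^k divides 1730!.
v_7(1730!) = 287

Legendre's formula: v_p(n!) = Σ_{k ≥ 1} ⌊n / p^k⌋. For p = 7, n = 1730, the terms are:
  ⌊1730/7^1⌋ = ⌊1730/7⌋ = 247
  ⌊1730/7^2⌋ = ⌊1730/49⌋ = 35
  ⌊1730/7^3⌋ = ⌊1730/343⌋ = 5
(the next term ⌊1730/7^4⌋ = 0, terminating the sum). Summing: v_7(1730!) = 247 + 35 + 5 = 287.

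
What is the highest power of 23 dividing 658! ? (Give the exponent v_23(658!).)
v_23(658!) = 29

Legendre's formula: v_p(n!) = Σ_{k ≥ 1} ⌊n / p^k⌋. For p = 23, n = 658, the terms are:
  ⌊658/23^1⌋ = ⌊658/23⌋ = 28
  ⌊658/23^2⌋ = ⌊658/529⌋ = 1
(the next term ⌊658/23^3⌋ = 0, terminating the sum). Summing: v_23(658!) = 28 + 1 = 29.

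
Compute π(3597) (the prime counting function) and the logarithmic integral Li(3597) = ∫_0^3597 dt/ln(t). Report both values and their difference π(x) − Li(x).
π(3597) = 503;  Li(3597) ≈ 516.47;  π(x) − Li(x) ≈ -13.47.

Direct count of primes ≤ 3597 gives π(3597) = 503. Numerical evaluation of the logarithmic integral gives Li(3597) ≈ 516.47. The difference π(x) − Li(x) ≈ -13.47 is typically negative for small/moderate x (Li(x) overestimates), though Littlewood's theorem shows this sign changes infinitely often.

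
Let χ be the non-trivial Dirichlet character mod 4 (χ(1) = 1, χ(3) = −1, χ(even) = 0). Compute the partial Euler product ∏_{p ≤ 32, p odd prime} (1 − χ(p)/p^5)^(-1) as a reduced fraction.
∏ = 52015810615424538455317584769582112629834289625/52216435813704314792391924764477903837266444288

The odd primes p ≤ 32 are [3, 5, 7, 11, 13, 17, 19, 23, 29, 31]. For each, χ(p) = 1 if p ≡ 1 mod 4, χ(p) = −1 if p ≡ 3 mod 4. Taking (1 − χ(p)/p^5)^(-1) = p^5/(p^5 − χ(p)): (1 − (-1)/3^5)^(-1) · (1 − (1)/5^5)^(-1) · (1 − (-1)/7^5)^(-1) · (1 − (-1)/11^5)^(-1) · (1 − (1)/13^5)^(-1) · (1 − (1)/17^5)^(-1) · (1 − (-1)/19^5)^(-1) · (1 − (-1)/23^5)^(-1) · (1 − (1)/29^5)^(-1) · (1 − (-1)/31^5)^(-1) = 52015810615424538455317584769582112629834289625/52216435813704314792391924764477903837266444288.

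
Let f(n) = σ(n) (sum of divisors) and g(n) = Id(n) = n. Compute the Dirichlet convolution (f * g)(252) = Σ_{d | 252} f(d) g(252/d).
(σ * Id)(252) = 8670

Divisors of 252: [1, 2, 3, 4, 6, 7, 9, 12, 14, 18, 21, 28, 36, 42, 63, 84, 126, 252]. For each d | 252:
  d = 1: σ(1) · Id(252/1) = 1 · 252 = 252
  d = 2: σ(2) · Id(252/2) = 3 · 126 = 378
  d = 3: σ(3) · Id(252/3) = 4 · 84 = 336
  d = 4: σ(4) · Id(252/4) = 7 · 63 = 441
  d = 6: σ(6) · Id(252/6) = 12 · 42 = 504
  d = 7: σ(7) · Id(252/7) = 8 · 36 = 288
  d = 9: σ(9) · Id(252/9) = 13 · 28 = 364
  d = 12: σ(12) · Id(252/12) = 28 · 21 = 588
  d = 14: σ(14) · Id(252/14) = 24 · 18 = 432
  d = 18: σ(18) · Id(252/18) = 39 · 14 = 546
  d = 21: σ(21) · Id(252/21) = 32 · 12 = 384
  d = 28: σ(28) · Id(252/28) = 56 · 9 = 504
  d = 36: σ(36) · Id(252/36) = 91 · 7 = 637
  d = 42: σ(42) · Id(252/42) = 96 · 6 = 576
  d = 63: σ(63) · Id(252/63) = 104 · 4 = 416
  d = 84: σ(84) · Id(252/84) = 224 · 3 = 672
  d = 126: σ(126) · Id(252/126) = 312 · 2 = 624
  d = 252: σ(252) · Id(252/252) = 728 · 1 = 728
Summing: (σ * Id)(252) = 252 + 378 + 336 + 441 + 504 + 288 + 364 + 588 + 432 + 546 + 384 + 504 + 637 + 576 + 416 + 672 + 624 + 728 = 8670.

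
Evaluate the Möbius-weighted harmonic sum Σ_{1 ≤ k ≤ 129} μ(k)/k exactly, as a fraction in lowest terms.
Σ μ(k)/k = 2883541630766650147338641079750887309418649355/401447693933303618909444119902604513664588524773

Values of μ(k) for 1 ≤ k ≤ 129: μ(1) = 1, μ(2) = -1, μ(3) = -1, μ(5) = -1, μ(6) = 1, μ(7) = -1, μ(10) = 1, μ(11) = -1, μ(13) = -1, μ(14) = 1, μ(15) = 1, μ(17) = -1, μ(19) = -1, μ(21) = 1, μ(22) = 1, μ(23) = -1, μ(26) = 1, μ(29) = -1, μ(30) = -1, μ(31) = -1, μ(33) = 1, μ(34) = 1, μ(35) = 1, μ(37) = -1, μ(38) = 1, μ(39) = 1, μ(41) = -1, μ(42) = -1, μ(43) = -1, μ(46) = 1, μ(47) = -1, μ(51) = 1, μ(53) = -1, μ(55) = 1, μ(57) = 1, μ(58) = 1, μ(59) = -1, μ(61) = -1, μ(62) = 1, μ(65) = 1, μ(66) = -1, μ(67) = -1, μ(69) = 1, μ(70) = -1, μ(71) = -1, μ(73) = -1, μ(74) = 1, μ(77) = 1, μ(78) = -1, μ(79) = -1, μ(82) = 1, μ(83) = -1, μ(85) = 1, μ(86) = 1, μ(87) = 1, μ(89) = -1, μ(91) = 1, μ(93) = 1, μ(94) = 1, μ(95) = 1, μ(97) = -1, μ(101) = -1, μ(102) = -1, μ(103) = -1, μ(105) = -1, μ(106) = 1, μ(107) = -1, μ(109) = -1, μ(110) = -1, μ(111) = 1, μ(113) = -1, μ(114) = -1, μ(115) = 1, μ(118) = 1, μ(119) = 1, μ(122) = 1, μ(123) = 1, μ(127) = -1, μ(129) = 1, with μ = 0 on non-squarefree integers. Summing μ(k)/k for k where μ(k) ≠ 0 gives 2883541630766650147338641079750887309418649355/401447693933303618909444119902604513664588524773 ≈ 0.0072. (PNT ⟺ this sum → 0 as n → ∞.)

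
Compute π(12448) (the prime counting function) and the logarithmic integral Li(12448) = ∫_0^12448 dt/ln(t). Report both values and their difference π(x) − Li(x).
π(12448) = 1485;  Li(12448) ≈ 1508.70;  π(x) − Li(x) ≈ -23.70.

Direct count of primes ≤ 12448 gives π(12448) = 1485. Numerical evaluation of the logarithmic integral gives Li(12448) ≈ 1508.70. The difference π(x) − Li(x) ≈ -23.70 is typically negative for small/moderate x (Li(x) overestimates), though Littlewood's theorem shows this sign changes infinitely often.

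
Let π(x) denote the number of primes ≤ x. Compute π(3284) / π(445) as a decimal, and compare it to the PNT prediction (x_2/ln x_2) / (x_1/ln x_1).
π(3284)/π(445) = 462/86 ≈ 5.3721;  PNT prediction ≈ 5.5580.

π(445) = 86 and π(3284) = 462, so π(3284)/π(445) ≈ 5.3721. The PNT-predicted ratio is (3284/ln(3284)) / (445/ln(445)) ≈ 5.5580. The two agree to within a few percent, as expected.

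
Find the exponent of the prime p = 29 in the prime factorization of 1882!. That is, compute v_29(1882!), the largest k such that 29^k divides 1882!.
v_29(1882!) = 66

Legendre's formula: v_p(n!) = Σ_{k ≥ 1} ⌊n / p^k⌋. For p = 29, n = 1882, the terms are:
  ⌊1882/29^1⌋ = ⌊1882/29⌋ = 64
  ⌊1882/29^2⌋ = ⌊1882/841⌋ = 2
(the next term ⌊1882/29^3⌋ = 0, terminating the sum). Summing: v_29(1882!) = 64 + 2 = 66.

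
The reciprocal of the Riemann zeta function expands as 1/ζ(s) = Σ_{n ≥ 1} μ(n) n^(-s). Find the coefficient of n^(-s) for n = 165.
μ(165) = -1

Factor n = 165 = 3 · 5 · 11. μ(n) = 0 if any exponent ≥ 2 (not squarefree); otherwise μ(n) = (−1)^{ω(n)} where ω(n) is the number of distinct prime factors. Applying: μ(165) = -1.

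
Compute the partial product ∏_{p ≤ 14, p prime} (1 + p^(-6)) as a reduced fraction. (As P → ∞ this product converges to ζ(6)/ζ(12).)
∏ = 261167492243135861/256778456493448890

The primes p ≤ 14 are [2, 3, 5, 7, 11, 13]. For each, (1 + 1/p^6) = (p^6 + 1)/p^6. Multiplying these fractions over p ∈ [2, 3, 5, 7, 11, 13] gives 261167492243135861/256778456493448890. (In the limit P → ∞ this tends to ζ(6)/ζ(12).)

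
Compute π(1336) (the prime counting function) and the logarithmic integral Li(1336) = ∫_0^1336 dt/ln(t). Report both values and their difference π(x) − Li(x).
π(1336) = 217;  Li(1336) ≈ 225.21;  π(x) − Li(x) ≈ -8.21.

Direct count of primes ≤ 1336 gives π(1336) = 217. Numerical evaluation of the logarithmic integral gives Li(1336) ≈ 225.21. The difference π(x) − Li(x) ≈ -8.21 is typically negative for small/moderate x (Li(x) overestimates), though Littlewood's theorem shows this sign changes infinitely often.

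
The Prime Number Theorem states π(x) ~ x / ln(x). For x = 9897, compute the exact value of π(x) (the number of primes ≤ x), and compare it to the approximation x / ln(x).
π(9897) = 1220;  x/ln(x) ≈ 1075.76;  relative error ≈ 11.82%.

Directly count primes up to 9897: π(9897) = 1220. The PNT approximation gives 9897/ln(9897) ≈ 9897/9.19999 ≈ 1075.76. Relative error (π(x) − x/ln(x)) / π(x) ≈ 11.82%; the approximation is known to undercount slightly (Li(x) is a better estimate).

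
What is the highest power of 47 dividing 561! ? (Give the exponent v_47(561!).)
v_47(561!) = 11

Legendre's formula: v_p(n!) = Σ_{k ≥ 1} ⌊n / p^k⌋. For p = 47, n = 561, the terms are:
  ⌊561/47^1⌋ = ⌊561/47⌋ = 11
(the next term ⌊561/47^2⌋ = 0, terminating the sum). Summing: v_47(561!) = 11 = 11.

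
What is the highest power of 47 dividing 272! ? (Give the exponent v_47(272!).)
v_47(272!) = 5

Legendre's formula: v_p(n!) = Σ_{k ≥ 1} ⌊n / p^k⌋. For p = 47, n = 272, the terms are:
  ⌊272/47^1⌋ = ⌊272/47⌋ = 5
(the next term ⌊272/47^2⌋ = 0, terminating the sum). Summing: v_47(272!) = 5 = 5.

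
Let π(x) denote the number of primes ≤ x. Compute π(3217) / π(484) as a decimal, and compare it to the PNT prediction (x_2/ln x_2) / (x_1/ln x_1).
π(3217)/π(484) = 455/92 ≈ 4.9457;  PNT prediction ≈ 5.0878.

π(484) = 92 and π(3217) = 455, so π(3217)/π(484) ≈ 4.9457. The PNT-predicted ratio is (3217/ln(3217)) / (484/ln(484)) ≈ 5.0878. The two agree to within a few percent, as expected.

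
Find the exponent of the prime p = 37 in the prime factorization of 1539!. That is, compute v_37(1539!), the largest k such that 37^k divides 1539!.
v_37(1539!) = 42

Legendre's formula: v_p(n!) = Σ_{k ≥ 1} ⌊n / p^k⌋. For p = 37, n = 1539, the terms are:
  ⌊1539/37^1⌋ = ⌊1539/37⌋ = 41
  ⌊1539/37^2⌋ = ⌊1539/1369⌋ = 1
(the next term ⌊1539/37^3⌋ = 0, terminating the sum). Summing: v_37(1539!) = 41 + 1 = 42.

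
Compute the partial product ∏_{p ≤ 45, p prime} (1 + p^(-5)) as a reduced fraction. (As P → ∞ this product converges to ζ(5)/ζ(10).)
∏ = 337266640043527822041984546776597328186597199973708681183232/325579173304271359254907763799806016454065290452479278531405

The primes p ≤ 45 are [2, 3, 5, 7, 11, 13, 17, 19, 23, 29, 31, 37, 41, 43]. For each, (1 + 1/p^5) = (p^5 + 1)/p^5. Multiplying these fractions over p ∈ [2, 3, 5, 7, 11, 13, 17, 19, 23, 29, 31, 37, 41, 43] gives 337266640043527822041984546776597328186597199973708681183232/325579173304271359254907763799806016454065290452479278531405. (In the limit P → ∞ this tends to ζ(5)/ζ(10).)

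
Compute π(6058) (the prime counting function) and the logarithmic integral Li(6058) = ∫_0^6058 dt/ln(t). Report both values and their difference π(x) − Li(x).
π(6058) = 790;  Li(6058) ≈ 807.08;  π(x) − Li(x) ≈ -17.08.

Direct count of primes ≤ 6058 gives π(6058) = 790. Numerical evaluation of the logarithmic integral gives Li(6058) ≈ 807.08. The difference π(x) − Li(x) ≈ -17.08 is typically negative for small/moderate x (Li(x) overestimates), though Littlewood's theorem shows this sign changes infinitely often.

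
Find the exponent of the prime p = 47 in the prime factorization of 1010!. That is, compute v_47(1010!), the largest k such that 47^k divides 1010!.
v_47(1010!) = 21

Legendre's formula: v_p(n!) = Σ_{k ≥ 1} ⌊n / p^k⌋. For p = 47, n = 1010, the terms are:
  ⌊1010/47^1⌋ = ⌊1010/47⌋ = 21
(the next term ⌊1010/47^2⌋ = 0, terminating the sum). Summing: v_47(1010!) = 21 = 21.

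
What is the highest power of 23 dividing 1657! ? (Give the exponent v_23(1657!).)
v_23(1657!) = 75

Legendre's formula: v_p(n!) = Σ_{k ≥ 1} ⌊n / p^k⌋. For p = 23, n = 1657, the terms are:
  ⌊1657/23^1⌋ = ⌊1657/23⌋ = 72
  ⌊1657/23^2⌋ = ⌊1657/529⌋ = 3
(the next term ⌊1657/23^3⌋ = 0, terminating the sum). Summing: v_23(1657!) = 72 + 3 = 75.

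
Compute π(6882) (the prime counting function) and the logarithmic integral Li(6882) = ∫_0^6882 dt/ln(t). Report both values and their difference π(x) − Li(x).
π(6882) = 885;  Li(6882) ≈ 900.99;  π(x) − Li(x) ≈ -15.99.

Direct count of primes ≤ 6882 gives π(6882) = 885. Numerical evaluation of the logarithmic integral gives Li(6882) ≈ 900.99. The difference π(x) − Li(x) ≈ -15.99 is typically negative for small/moderate x (Li(x) overestimates), though Littlewood's theorem shows this sign changes infinitely often.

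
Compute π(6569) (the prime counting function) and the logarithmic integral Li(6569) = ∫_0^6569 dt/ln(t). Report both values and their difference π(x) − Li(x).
π(6569) = 849;  Li(6569) ≈ 865.48;  π(x) − Li(x) ≈ -16.48.

Direct count of primes ≤ 6569 gives π(6569) = 849. Numerical evaluation of the logarithmic integral gives Li(6569) ≈ 865.48. The difference π(x) − Li(x) ≈ -16.48 is typically negative for small/moderate x (Li(x) overestimates), though Littlewood's theorem shows this sign changes infinitely often.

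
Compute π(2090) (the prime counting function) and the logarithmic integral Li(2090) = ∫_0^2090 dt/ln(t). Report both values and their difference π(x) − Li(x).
π(2090) = 316;  Li(2090) ≈ 326.62;  π(x) − Li(x) ≈ -10.62.

Direct count of primes ≤ 2090 gives π(2090) = 316. Numerical evaluation of the logarithmic integral gives Li(2090) ≈ 326.62. The difference π(x) − Li(x) ≈ -10.62 is typically negative for small/moderate x (Li(x) overestimates), though Littlewood's theorem shows this sign changes infinitely often.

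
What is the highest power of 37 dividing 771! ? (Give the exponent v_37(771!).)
v_37(771!) = 20

Legendre's formula: v_p(n!) = Σ_{k ≥ 1} ⌊n / p^k⌋. For p = 37, n = 771, the terms are:
  ⌊771/37^1⌋ = ⌊771/37⌋ = 20
(the next term ⌊771/37^2⌋ = 0, terminating the sum). Summing: v_37(771!) = 20 = 20.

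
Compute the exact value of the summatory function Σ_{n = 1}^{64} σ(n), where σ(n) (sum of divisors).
Σ_{n ≤ 64} σ(n) = 3403

Compute σ(n) for each 1 ≤ n ≤ 64: σ(1) = 1, σ(2) = 3, σ(3) = 4, σ(4) = 7, σ(5) = 6, σ(6) = 12, σ(7) = 8, σ(8) = 15, σ(9) = 13, σ(10) = 18, σ(11) = 12, σ(12) = 28, σ(13) = 14, σ(14) = 24, σ(15) = 24, σ(16) = 31, σ(17) = 18, σ(18) = 39, σ(19) = 20, σ(20) = 42, σ(21) = 32, σ(22) = 36, σ(23) = 24, σ(24) = 60, σ(25) = 31, σ(26) = 42, σ(27) = 40, σ(28) = 56, σ(29) = 30, σ(30) = 72, σ(31) = 32, σ(32) = 63, σ(33) = 48, σ(34) = 54, σ(35) = 48, σ(36) = 91, σ(37) = 38, σ(38) = 60, σ(39) = 56, σ(40) = 90, σ(41) = 42, σ(42) = 96, σ(43) = 44, σ(44) = 84, σ(45) = 78, σ(46) = 72, σ(47) = 48, σ(48) = 124, σ(49) = 57, σ(50) = 93, σ(51) = 72, σ(52) = 98, σ(53) = 54, σ(54) = 120, σ(55) = 72, σ(56) = 120, σ(57) = 80, σ(58) = 90, σ(59) = 60, σ(60) = 168, σ(61) = 62, σ(62) = 96, σ(63) = 104, σ(64) = 127. Summing all 64 values: 3403. (Average order: Σ_{n ≤ x} σ(n) ~ (π²/12) x². For x = 64, (π²/12)·64² ≈ 3368.82.)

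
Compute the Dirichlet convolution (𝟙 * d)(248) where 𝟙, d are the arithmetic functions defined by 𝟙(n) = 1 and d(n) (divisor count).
(𝟙 * d)(248) = 30

Divisors of 248: [1, 2, 4, 8, 31, 62, 124, 248]. For each d | 248:
  d = 1: 𝟙(1) · d(248/1) = 1 · 8 = 8
  d = 2: 𝟙(2) · d(248/2) = 1 · 6 = 6
  d = 4: 𝟙(4) · d(248/4) = 1 · 4 = 4
  d = 8: 𝟙(8) · d(248/8) = 1 · 2 = 2
  d = 31: 𝟙(31) · d(248/31) = 1 · 4 = 4
  d = 62: 𝟙(62) · d(248/62) = 1 · 3 = 3
  d = 124: 𝟙(124) · d(248/124) = 1 · 2 = 2
  d = 248: 𝟙(248) · d(248/248) = 1 · 1 = 1
Summing: (𝟙 * d)(248) = 8 + 6 + 4 + 2 + 4 + 3 + 2 + 1 = 30.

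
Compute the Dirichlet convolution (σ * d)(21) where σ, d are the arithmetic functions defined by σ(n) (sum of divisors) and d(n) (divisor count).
(σ * d)(21) = 60

Divisors of 21: [1, 3, 7, 21]. For each d | 21:
  d = 1: σ(1) · d(21/1) = 1 · 4 = 4
  d = 3: σ(3) · d(21/3) = 4 · 2 = 8
  d = 7: σ(7) · d(21/7) = 8 · 2 = 16
  d = 21: σ(21) · d(21/21) = 32 · 1 = 32
Summing: (σ * d)(21) = 4 + 8 + 16 + 32 = 60.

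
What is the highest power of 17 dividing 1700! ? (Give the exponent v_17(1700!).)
v_17(1700!) = 105

Legendre's formula: v_p(n!) = Σ_{k ≥ 1} ⌊n / p^k⌋. For p = 17, n = 1700, the terms are:
  ⌊1700/17^1⌋ = ⌊1700/17⌋ = 100
  ⌊1700/17^2⌋ = ⌊1700/289⌋ = 5
(the next term ⌊1700/17^3⌋ = 0, terminating the sum). Summing: v_17(1700!) = 100 + 5 = 105.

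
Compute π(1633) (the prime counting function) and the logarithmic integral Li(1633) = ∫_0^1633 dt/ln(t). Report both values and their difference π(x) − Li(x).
π(1633) = 258;  Li(1633) ≈ 265.89;  π(x) − Li(x) ≈ -7.89.

Direct count of primes ≤ 1633 gives π(1633) = 258. Numerical evaluation of the logarithmic integral gives Li(1633) ≈ 265.89. The difference π(x) − Li(x) ≈ -7.89 is typically negative for small/moderate x (Li(x) overestimates), though Littlewood's theorem shows this sign changes infinitely often.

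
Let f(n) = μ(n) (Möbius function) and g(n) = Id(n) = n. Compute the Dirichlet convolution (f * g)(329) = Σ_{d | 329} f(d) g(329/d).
(μ * Id)(329) = 276

Divisors of 329: [1, 7, 47, 329]. For each d | 329:
  d = 1: μ(1) · Id(329/1) = 1 · 329 = 329
  d = 7: μ(7) · Id(329/7) = -1 · 47 = -47
  d = 47: μ(47) · Id(329/47) = -1 · 7 = -7
  d = 329: μ(329) · Id(329/329) = 1 · 1 = 1
Summing: (μ * Id)(329) = 329 + -47 + -7 + 1 = 276.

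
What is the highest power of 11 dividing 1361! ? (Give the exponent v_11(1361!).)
v_11(1361!) = 135

Legendre's formula: v_p(n!) = Σ_{k ≥ 1} ⌊n / p^k⌋. For p = 11, n = 1361, the terms are:
  ⌊1361/11^1⌋ = ⌊1361/11⌋ = 123
  ⌊1361/11^2⌋ = ⌊1361/121⌋ = 11
  ⌊1361/11^3⌋ = ⌊1361/1331⌋ = 1
(the next term ⌊1361/11^4⌋ = 0, terminating the sum). Summing: v_11(1361!) = 123 + 11 + 1 = 135.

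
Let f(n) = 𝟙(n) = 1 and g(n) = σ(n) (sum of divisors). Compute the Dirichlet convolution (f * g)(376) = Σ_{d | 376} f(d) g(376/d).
(𝟙 * σ)(376) = 1274

Divisors of 376: [1, 2, 4, 8, 47, 94, 188, 376]. For each d | 376:
  d = 1: 𝟙(1) · σ(376/1) = 1 · 720 = 720
  d = 2: 𝟙(2) · σ(376/2) = 1 · 336 = 336
  d = 4: 𝟙(4) · σ(376/4) = 1 · 144 = 144
  d = 8: 𝟙(8) · σ(376/8) = 1 · 48 = 48
  d = 47: 𝟙(47) · σ(376/47) = 1 · 15 = 15
  d = 94: 𝟙(94) · σ(376/94) = 1 · 7 = 7
  d = 188: 𝟙(188) · σ(376/188) = 1 · 3 = 3
  d = 376: 𝟙(376) · σ(376/376) = 1 · 1 = 1
Summing: (𝟙 * σ)(376) = 720 + 336 + 144 + 48 + 15 + 7 + 3 + 1 = 1274.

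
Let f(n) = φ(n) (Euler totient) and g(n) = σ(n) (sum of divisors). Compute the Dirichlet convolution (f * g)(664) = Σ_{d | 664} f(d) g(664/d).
(φ * σ)(664) = 5312

Divisors of 664: [1, 2, 4, 8, 83, 166, 332, 664]. For each d | 664:
  d = 1: φ(1) · σ(664/1) = 1 · 1260 = 1260
  d = 2: φ(2) · σ(664/2) = 1 · 588 = 588
  d = 4: φ(4) · σ(664/4) = 2 · 252 = 504
  d = 8: φ(8) · σ(664/8) = 4 · 84 = 336
  d = 83: φ(83) · σ(664/83) = 82 · 15 = 1230
  d = 166: φ(166) · σ(664/166) = 82 · 7 = 574
  d = 332: φ(332) · σ(664/332) = 164 · 3 = 492
  d = 664: φ(664) · σ(664/664) = 328 · 1 = 328
Summing: (φ * σ)(664) = 1260 + 588 + 504 + 336 + 1230 + 574 + 492 + 328 = 5312.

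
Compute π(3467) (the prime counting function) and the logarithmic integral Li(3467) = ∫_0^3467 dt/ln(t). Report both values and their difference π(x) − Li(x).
π(3467) = 486;  Li(3467) ≈ 500.55;  π(x) − Li(x) ≈ -14.55.

Direct count of primes ≤ 3467 gives π(3467) = 486. Numerical evaluation of the logarithmic integral gives Li(3467) ≈ 500.55. The difference π(x) − Li(x) ≈ -14.55 is typically negative for small/moderate x (Li(x) overestimates), though Littlewood's theorem shows this sign changes infinitely often.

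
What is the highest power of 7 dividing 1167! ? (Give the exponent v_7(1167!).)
v_7(1167!) = 192

Legendre's formula: v_p(n!) = Σ_{k ≥ 1} ⌊n / p^k⌋. For p = 7, n = 1167, the terms are:
  ⌊1167/7^1⌋ = ⌊1167/7⌋ = 166
  ⌊1167/7^2⌋ = ⌊1167/49⌋ = 23
  ⌊1167/7^3⌋ = ⌊1167/343⌋ = 3
(the next term ⌊1167/7^4⌋ = 0, terminating the sum). Summing: v_7(1167!) = 166 + 23 + 3 = 192.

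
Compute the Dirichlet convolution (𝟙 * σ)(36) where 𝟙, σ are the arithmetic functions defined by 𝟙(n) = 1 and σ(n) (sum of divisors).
(𝟙 * σ)(36) = 198

Divisors of 36: [1, 2, 3, 4, 6, 9, 12, 18, 36]. For each d | 36:
  d = 1: 𝟙(1) · σ(36/1) = 1 · 91 = 91
  d = 2: 𝟙(2) · σ(36/2) = 1 · 39 = 39
  d = 3: 𝟙(3) · σ(36/3) = 1 · 28 = 28
  d = 4: 𝟙(4) · σ(36/4) = 1 · 13 = 13
  d = 6: 𝟙(6) · σ(36/6) = 1 · 12 = 12
  d = 9: 𝟙(9) · σ(36/9) = 1 · 7 = 7
  d = 12: 𝟙(12) · σ(36/12) = 1 · 4 = 4
  d = 18: 𝟙(18) · σ(36/18) = 1 · 3 = 3
  d = 36: 𝟙(36) · σ(36/36) = 1 · 1 = 1
Summing: (𝟙 * σ)(36) = 91 + 39 + 28 + 13 + 12 + 7 + 4 + 3 + 1 = 198.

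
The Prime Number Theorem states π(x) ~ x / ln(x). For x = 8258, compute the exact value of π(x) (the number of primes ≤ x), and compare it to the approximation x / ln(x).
π(8258) = 1035;  x/ln(x) ≈ 915.63;  relative error ≈ 11.53%.

Directly count primes up to 8258: π(8258) = 1035. The PNT approximation gives 8258/ln(8258) ≈ 8258/9.01894 ≈ 915.63. Relative error (π(x) − x/ln(x)) / π(x) ≈ 11.53%; the approximation is known to undercount slightly (Li(x) is a better estimate).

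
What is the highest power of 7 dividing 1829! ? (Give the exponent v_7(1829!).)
v_7(1829!) = 303

Legendre's formula: v_p(n!) = Σ_{k ≥ 1} ⌊n / p^k⌋. For p = 7, n = 1829, the terms are:
  ⌊1829/7^1⌋ = ⌊1829/7⌋ = 261
  ⌊1829/7^2⌋ = ⌊1829/49⌋ = 37
  ⌊1829/7^3⌋ = ⌊1829/343⌋ = 5
(the next term ⌊1829/7^4⌋ = 0, terminating the sum). Summing: v_7(1829!) = 261 + 37 + 5 = 303.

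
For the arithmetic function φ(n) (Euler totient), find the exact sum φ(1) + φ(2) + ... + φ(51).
Σ_{n ≤ 51} φ(n) = 806

Compute φ(n) for each 1 ≤ n ≤ 51: φ(1) = 1, φ(2) = 1, φ(3) = 2, φ(4) = 2, φ(5) = 4, φ(6) = 2, φ(7) = 6, φ(8) = 4, φ(9) = 6, φ(10) = 4, φ(11) = 10, φ(12) = 4, φ(13) = 12, φ(14) = 6, φ(15) = 8, φ(16) = 8, φ(17) = 16, φ(18) = 6, φ(19) = 18, φ(20) = 8, φ(21) = 12, φ(22) = 10, φ(23) = 22, φ(24) = 8, φ(25) = 20, φ(26) = 12, φ(27) = 18, φ(28) = 12, φ(29) = 28, φ(30) = 8, φ(31) = 30, φ(32) = 16, φ(33) = 20, φ(34) = 16, φ(35) = 24, φ(36) = 12, φ(37) = 36, φ(38) = 18, φ(39) = 24, φ(40) = 16, φ(41) = 40, φ(42) = 12, φ(43) = 42, φ(44) = 20, φ(45) = 24, φ(46) = 22, φ(47) = 46, φ(48) = 16, φ(49) = 42, φ(50) = 20, φ(51) = 32. Summing all 51 values: 806. (Average order: Σ_{n ≤ x} φ(n) ~ (3/π²) x². For x = 51, (3/π²)·51² ≈ 790.61.)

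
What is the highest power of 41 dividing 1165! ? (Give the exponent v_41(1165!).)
v_41(1165!) = 28

Legendre's formula: v_p(n!) = Σ_{k ≥ 1} ⌊n / p^k⌋. For p = 41, n = 1165, the terms are:
  ⌊1165/41^1⌋ = ⌊1165/41⌋ = 28
(the next term ⌊1165/41^2⌋ = 0, terminating the sum). Summing: v_41(1165!) = 28 = 28.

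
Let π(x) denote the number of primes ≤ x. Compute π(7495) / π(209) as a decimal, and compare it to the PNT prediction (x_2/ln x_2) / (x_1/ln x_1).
π(7495)/π(209) = 949/46 ≈ 20.6304;  PNT prediction ≈ 21.4731.

π(209) = 46 and π(7495) = 949, so π(7495)/π(209) ≈ 20.6304. The PNT-predicted ratio is (7495/ln(7495)) / (209/ln(209)) ≈ 21.4731. The two agree to within a few percent, as expected.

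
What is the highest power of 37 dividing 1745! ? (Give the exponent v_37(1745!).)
v_37(1745!) = 48

Legendre's formula: v_p(n!) = Σ_{k ≥ 1} ⌊n / p^k⌋. For p = 37, n = 1745, the terms are:
  ⌊1745/37^1⌋ = ⌊1745/37⌋ = 47
  ⌊1745/37^2⌋ = ⌊1745/1369⌋ = 1
(the next term ⌊1745/37^3⌋ = 0, terminating the sum). Summing: v_37(1745!) = 47 + 1 = 48.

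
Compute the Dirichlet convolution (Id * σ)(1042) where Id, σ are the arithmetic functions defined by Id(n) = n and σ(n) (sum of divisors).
(Id * σ)(1042) = 5215

Divisors of 1042: [1, 2, 521, 1042]. For each d | 1042:
  d = 1: Id(1) · σ(1042/1) = 1 · 1566 = 1566
  d = 2: Id(2) · σ(1042/2) = 2 · 522 = 1044
  d = 521: Id(521) · σ(1042/521) = 521 · 3 = 1563
  d = 1042: Id(1042) · σ(1042/1042) = 1042 · 1 = 1042
Summing: (Id * σ)(1042) = 1566 + 1044 + 1563 + 1042 = 5215.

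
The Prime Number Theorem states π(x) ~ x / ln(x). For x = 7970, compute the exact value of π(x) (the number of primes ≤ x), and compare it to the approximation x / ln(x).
π(7970) = 1006;  x/ln(x) ≈ 887.19;  relative error ≈ 11.81%.

Directly count primes up to 7970: π(7970) = 1006. The PNT approximation gives 7970/ln(7970) ≈ 7970/8.98344 ≈ 887.19. Relative error (π(x) − x/ln(x)) / π(x) ≈ 11.81%; the approximation is known to undercount slightly (Li(x) is a better estimate).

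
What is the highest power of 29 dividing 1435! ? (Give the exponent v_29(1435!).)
v_29(1435!) = 50

Legendre's formula: v_p(n!) = Σ_{k ≥ 1} ⌊n / p^k⌋. For p = 29, n = 1435, the terms are:
  ⌊1435/29^1⌋ = ⌊1435/29⌋ = 49
  ⌊1435/29^2⌋ = ⌊1435/841⌋ = 1
(the next term ⌊1435/29^3⌋ = 0, terminating the sum). Summing: v_29(1435!) = 49 + 1 = 50.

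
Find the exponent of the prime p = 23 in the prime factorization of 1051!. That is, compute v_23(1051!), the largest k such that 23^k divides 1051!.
v_23(1051!) = 46

Legendre's formula: v_p(n!) = Σ_{k ≥ 1} ⌊n / p^k⌋. For p = 23, n = 1051, the terms are:
  ⌊1051/23^1⌋ = ⌊1051/23⌋ = 45
  ⌊1051/23^2⌋ = ⌊1051/529⌋ = 1
(the next term ⌊1051/23^3⌋ = 0, terminating the sum). Summing: v_23(1051!) = 45 + 1 = 46.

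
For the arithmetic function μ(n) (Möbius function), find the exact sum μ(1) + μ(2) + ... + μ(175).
Σ_{n ≤ 175} μ(n) = -4

Compute μ(n) for each 1 ≤ n ≤ 175: μ(1) = 1, μ(2) = -1, μ(3) = -1, μ(4) = 0, μ(5) = -1, μ(6) = 1, μ(7) = -1, μ(8) = 0, μ(9) = 0, μ(10) = 1, μ(11) = -1, μ(12) = 0, μ(13) = -1, μ(14) = 1, μ(15) = 1, μ(16) = 0, μ(17) = -1, μ(18) = 0, μ(19) = -1, μ(20) = 0, μ(21) = 1, μ(22) = 1, μ(23) = -1, μ(24) = 0, μ(25) = 0, μ(26) = 1, μ(27) = 0, μ(28) = 0, μ(29) = -1, μ(30) = -1, μ(31) = -1, μ(32) = 0, μ(33) = 1, μ(34) = 1, μ(35) = 1, μ(36) = 0, μ(37) = -1, μ(38) = 1, μ(39) = 1, μ(40) = 0, μ(41) = -1, μ(42) = -1, μ(43) = -1, μ(44) = 0, μ(45) = 0, μ(46) = 1, μ(47) = -1, μ(48) = 0, μ(49) = 0, μ(50) = 0, μ(51) = 1, μ(52) = 0, μ(53) = -1, μ(54) = 0, μ(55) = 1, μ(56) = 0, μ(57) = 1, μ(58) = 1, μ(59) = -1, μ(60) = 0, μ(61) = -1, μ(62) = 1, μ(63) = 0, μ(64) = 0, μ(65) = 1, μ(66) = -1, μ(67) = -1, μ(68) = 0, μ(69) = 1, μ(70) = -1, μ(71) = -1, μ(72) = 0, μ(73) = -1, μ(74) = 1, μ(75) = 0, μ(76) = 0, μ(77) = 1, μ(78) = -1, μ(79) = -1, μ(80) = 0, μ(81) = 0, μ(82) = 1, μ(83) = -1, μ(84) = 0, μ(85) = 1, μ(86) = 1, μ(87) = 1, μ(88) = 0, μ(89) = -1, μ(90) = 0, μ(91) = 1, μ(92) = 0, μ(93) = 1, μ(94) = 1, μ(95) = 1, μ(96) = 0, μ(97) = -1, μ(98) = 0, μ(99) = 0, μ(100) = 0, μ(101) = -1, μ(102) = -1, μ(103) = -1, μ(104) = 0, μ(105) = -1, μ(106) = 1, μ(107) = -1, μ(108) = 0, μ(109) = -1, μ(110) = -1, μ(111) = 1, μ(112) = 0, μ(113) = -1, μ(114) = -1, μ(115) = 1, μ(116) = 0, μ(117) = 0, μ(118) = 1, μ(119) = 1, μ(120) = 0, μ(121) = 0, μ(122) = 1, μ(123) = 1, μ(124) = 0, μ(125) = 0, μ(126) = 0, μ(127) = -1, μ(128) = 0, μ(129) = 1, μ(130) = -1, μ(131) = -1, μ(132) = 0, μ(133) = 1, μ(134) = 1, μ(135) = 0, μ(136) = 0, μ(137) = -1, μ(138) = -1, μ(139) = -1, μ(140) = 0, μ(141) = 1, μ(142) = 1, μ(143) = 1, μ(144) = 0, μ(145) = 1, μ(146) = 1, μ(147) = 0, μ(148) = 0, μ(149) = -1, μ(150) = 0, μ(151) = -1, μ(152) = 0, μ(153) = 0, μ(154) = -1, μ(155) = 1, μ(156) = 0, μ(157) = -1, μ(158) = 1, μ(159) = 1, μ(160) = 0, μ(161) = 1, μ(162) = 0, μ(163) = -1, μ(164) = 0, μ(165) = -1, μ(166) = 1, μ(167) = -1, μ(168) = 0, μ(169) = 0, μ(170) = -1, μ(171) = 0, μ(172) = 0, μ(173) = -1, μ(174) = -1, μ(175) = 0. Summing all 175 values: -4. (Mertens function M(x) = Σ_{n ≤ x} μ(n); on average M(x) should be small (PNT ⟺ M(x) = o(x)).)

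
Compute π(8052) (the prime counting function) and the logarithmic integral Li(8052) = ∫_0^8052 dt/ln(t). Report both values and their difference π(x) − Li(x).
π(8052) = 1011;  Li(8052) ≈ 1032.20;  π(x) − Li(x) ≈ -21.20.

Direct count of primes ≤ 8052 gives π(8052) = 1011. Numerical evaluation of the logarithmic integral gives Li(8052) ≈ 1032.20. The difference π(x) − Li(x) ≈ -21.20 is typically negative for small/moderate x (Li(x) overestimates), though Littlewood's theorem shows this sign changes infinitely often.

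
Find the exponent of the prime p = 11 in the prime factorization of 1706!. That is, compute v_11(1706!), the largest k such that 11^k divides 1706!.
v_11(1706!) = 170

Legendre's formula: v_p(n!) = Σ_{k ≥ 1} ⌊n / p^k⌋. For p = 11, n = 1706, the terms are:
  ⌊1706/11^1⌋ = ⌊1706/11⌋ = 155
  ⌊1706/11^2⌋ = ⌊1706/121⌋ = 14
  ⌊1706/11^3⌋ = ⌊1706/1331⌋ = 1
(the next term ⌊1706/11^4⌋ = 0, terminating the sum). Summing: v_11(1706!) = 155 + 14 + 1 = 170.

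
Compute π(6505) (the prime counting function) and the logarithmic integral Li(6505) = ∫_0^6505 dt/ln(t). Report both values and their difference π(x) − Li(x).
π(6505) = 842;  Li(6505) ≈ 858.19;  π(x) − Li(x) ≈ -16.19.

Direct count of primes ≤ 6505 gives π(6505) = 842. Numerical evaluation of the logarithmic integral gives Li(6505) ≈ 858.19. The difference π(x) − Li(x) ≈ -16.19 is typically negative for small/moderate x (Li(x) overestimates), though Littlewood's theorem shows this sign changes infinitely often.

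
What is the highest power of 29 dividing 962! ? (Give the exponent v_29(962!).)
v_29(962!) = 34

Legendre's formula: v_p(n!) = Σ_{k ≥ 1} ⌊n / p^k⌋. For p = 29, n = 962, the terms are:
  ⌊962/29^1⌋ = ⌊962/29⌋ = 33
  ⌊962/29^2⌋ = ⌊962/841⌋ = 1
(the next term ⌊962/29^3⌋ = 0, terminating the sum). Summing: v_29(962!) = 33 + 1 = 34.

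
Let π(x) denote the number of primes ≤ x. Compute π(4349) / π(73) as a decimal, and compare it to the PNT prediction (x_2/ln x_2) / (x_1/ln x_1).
π(4349)/π(73) = 594/21 ≈ 28.2857;  PNT prediction ≈ 30.5102.

π(73) = 21 and π(4349) = 594, so π(4349)/π(73) ≈ 28.2857. The PNT-predicted ratio is (4349/ln(4349)) / (73/ln(73)) ≈ 30.5102. The two agree to within a few percent, as expected.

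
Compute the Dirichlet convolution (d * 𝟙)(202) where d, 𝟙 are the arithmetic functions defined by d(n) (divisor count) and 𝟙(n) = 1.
(d * 𝟙)(202) = 9

Divisors of 202: [1, 2, 101, 202]. For each d | 202:
  d = 1: d(1) · 𝟙(202/1) = 1 · 1 = 1
  d = 2: d(2) · 𝟙(202/2) = 2 · 1 = 2
  d = 101: d(101) · 𝟙(202/101) = 2 · 1 = 2
  d = 202: d(202) · 𝟙(202/202) = 4 · 1 = 4
Summing: (d * 𝟙)(202) = 1 + 2 + 2 + 4 = 9.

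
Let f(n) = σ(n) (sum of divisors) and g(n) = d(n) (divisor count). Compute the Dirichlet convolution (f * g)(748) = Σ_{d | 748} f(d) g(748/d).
(σ * d)(748) = 4480

Divisors of 748: [1, 2, 4, 11, 17, 22, 34, 44, 68, 187, 374, 748]. For each d | 748:
  d = 1: σ(1) · d(748/1) = 1 · 12 = 12
  d = 2: σ(2) · d(748/2) = 3 · 8 = 24
  d = 4: σ(4) · d(748/4) = 7 · 4 = 28
  d = 11: σ(11) · d(748/11) = 12 · 6 = 72
  d = 17: σ(17) · d(748/17) = 18 · 6 = 108
  d = 22: σ(22) · d(748/22) = 36 · 4 = 144
  d = 34: σ(34) · d(748/34) = 54 · 4 = 216
  d = 44: σ(44) · d(748/44) = 84 · 2 = 168
  d = 68: σ(68) · d(748/68) = 126 · 2 = 252
  d = 187: σ(187) · d(748/187) = 216 · 3 = 648
  d = 374: σ(374) · d(748/374) = 648 · 2 = 1296
  d = 748: σ(748) · d(748/748) = 1512 · 1 = 1512
Summing: (σ * d)(748) = 12 + 24 + 28 + 72 + 108 + 144 + 216 + 168 + 252 + 648 + 1296 + 1512 = 4480.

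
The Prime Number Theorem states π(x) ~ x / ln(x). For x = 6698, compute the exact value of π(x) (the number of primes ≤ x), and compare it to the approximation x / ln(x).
π(6698) = 863;  x/ln(x) ≈ 760.31;  relative error ≈ 11.90%.

Directly count primes up to 6698: π(6698) = 863. The PNT approximation gives 6698/ln(6698) ≈ 6698/8.80956 ≈ 760.31. Relative error (π(x) − x/ln(x)) / π(x) ≈ 11.90%; the approximation is known to undercount slightly (Li(x) is a better estimate).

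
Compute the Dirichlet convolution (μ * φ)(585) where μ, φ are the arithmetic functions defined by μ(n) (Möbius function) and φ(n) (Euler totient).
(μ * φ)(585) = 132

Divisors of 585: [1, 3, 5, 9, 13, 15, 39, 45, 65, 117, 195, 585]. For each d | 585:
  d = 1: μ(1) · φ(585/1) = 1 · 288 = 288
  d = 3: μ(3) · φ(585/3) = -1 · 96 = -96
  d = 5: μ(5) · φ(585/5) = -1 · 72 = -72
  d = 9: μ(9) · φ(585/9) = 0 · 48 = 0
  d = 13: μ(13) · φ(585/13) = -1 · 24 = -24
  d = 15: μ(15) · φ(585/15) = 1 · 24 = 24
  d = 39: μ(39) · φ(585/39) = 1 · 8 = 8
  d = 45: μ(45) · φ(585/45) = 0 · 12 = 0
  d = 65: μ(65) · φ(585/65) = 1 · 6 = 6
  d = 117: μ(117) · φ(585/117) = 0 · 4 = 0
  d = 195: μ(195) · φ(585/195) = -1 · 2 = -2
  d = 585: μ(585) · φ(585/585) = 0 · 1 = 0
Summing: (μ * φ)(585) = 288 + -96 + -72 + 0 + -24 + 24 + 8 + 0 + 6 + 0 + -2 + 0 = 132.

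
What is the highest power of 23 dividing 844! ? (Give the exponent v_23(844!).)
v_23(844!) = 37

Legendre's formula: v_p(n!) = Σ_{k ≥ 1} ⌊n / p^k⌋. For p = 23, n = 844, the terms are:
  ⌊844/23^1⌋ = ⌊844/23⌋ = 36
  ⌊844/23^2⌋ = ⌊844/529⌋ = 1
(the next term ⌊844/23^3⌋ = 0, terminating the sum). Summing: v_23(844!) = 36 + 1 = 37.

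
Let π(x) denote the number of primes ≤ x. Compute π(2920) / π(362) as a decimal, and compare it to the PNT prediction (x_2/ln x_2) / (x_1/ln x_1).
π(2920)/π(362) = 422/72 ≈ 5.8611;  PNT prediction ≈ 5.9559.

π(362) = 72 and π(2920) = 422, so π(2920)/π(362) ≈ 5.8611. The PNT-predicted ratio is (2920/ln(2920)) / (362/ln(362)) ≈ 5.9559. The two agree to within a few percent, as expected.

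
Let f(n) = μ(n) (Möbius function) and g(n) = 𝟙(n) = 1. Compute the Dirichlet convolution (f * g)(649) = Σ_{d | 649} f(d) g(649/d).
(μ * 𝟙)(649) = 0

Divisors of 649: [1, 11, 59, 649]. For each d | 649:
  d = 1: μ(1) · 𝟙(649/1) = 1 · 1 = 1
  d = 11: μ(11) · 𝟙(649/11) = -1 · 1 = -1
  d = 59: μ(59) · 𝟙(649/59) = -1 · 1 = -1
  d = 649: μ(649) · 𝟙(649/649) = 1 · 1 = 1
Summing: (μ * 𝟙)(649) = 1 + -1 + -1 + 1 = 0.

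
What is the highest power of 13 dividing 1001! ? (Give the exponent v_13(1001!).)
v_13(1001!) = 82

Legendre's formula: v_p(n!) = Σ_{k ≥ 1} ⌊n / p^k⌋. For p = 13, n = 1001, the terms are:
  ⌊1001/13^1⌋ = ⌊1001/13⌋ = 77
  ⌊1001/13^2⌋ = ⌊1001/169⌋ = 5
(the next term ⌊1001/13^3⌋ = 0, terminating the sum). Summing: v_13(1001!) = 77 + 5 = 82.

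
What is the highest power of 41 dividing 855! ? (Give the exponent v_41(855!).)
v_41(855!) = 20

Legendre's formula: v_p(n!) = Σ_{k ≥ 1} ⌊n / p^k⌋. For p = 41, n = 855, the terms are:
  ⌊855/41^1⌋ = ⌊855/41⌋ = 20
(the next term ⌊855/41^2⌋ = 0, terminating the sum). Summing: v_41(855!) = 20 = 20.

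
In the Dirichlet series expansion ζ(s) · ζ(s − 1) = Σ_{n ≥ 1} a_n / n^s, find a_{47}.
σ(47) = 48

In the product (Σ m^0/m^s)(Σ k / k^s) = Σ (Σ_{d | n} d) / n^s, the coefficient of 1/n^s is σ(n) = Σ_{d | n} d. For n = 47, divisors are [1, 47]; summing: σ(47) = 48.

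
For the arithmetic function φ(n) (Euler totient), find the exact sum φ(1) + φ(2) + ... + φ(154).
Σ_{n ≤ 154} φ(n) = 7236

Compute φ(n) for each 1 ≤ n ≤ 154: φ(1) = 1, φ(2) = 1, φ(3) = 2, φ(4) = 2, φ(5) = 4, φ(6) = 2, φ(7) = 6, φ(8) = 4, φ(9) = 6, φ(10) = 4, φ(11) = 10, φ(12) = 4, φ(13) = 12, φ(14) = 6, φ(15) = 8, φ(16) = 8, φ(17) = 16, φ(18) = 6, φ(19) = 18, φ(20) = 8, φ(21) = 12, φ(22) = 10, φ(23) = 22, φ(24) = 8, φ(25) = 20, φ(26) = 12, φ(27) = 18, φ(28) = 12, φ(29) = 28, φ(30) = 8, φ(31) = 30, φ(32) = 16, φ(33) = 20, φ(34) = 16, φ(35) = 24, φ(36) = 12, φ(37) = 36, φ(38) = 18, φ(39) = 24, φ(40) = 16, φ(41) = 40, φ(42) = 12, φ(43) = 42, φ(44) = 20, φ(45) = 24, φ(46) = 22, φ(47) = 46, φ(48) = 16, φ(49) = 42, φ(50) = 20, φ(51) = 32, φ(52) = 24, φ(53) = 52, φ(54) = 18, φ(55) = 40, φ(56) = 24, φ(57) = 36, φ(58) = 28, φ(59) = 58, φ(60) = 16, φ(61) = 60, φ(62) = 30, φ(63) = 36, φ(64) = 32, φ(65) = 48, φ(66) = 20, φ(67) = 66, φ(68) = 32, φ(69) = 44, φ(70) = 24, φ(71) = 70, φ(72) = 24, φ(73) = 72, φ(74) = 36, φ(75) = 40, φ(76) = 36, φ(77) = 60, φ(78) = 24, φ(79) = 78, φ(80) = 32, φ(81) = 54, φ(82) = 40, φ(83) = 82, φ(84) = 24, φ(85) = 64, φ(86) = 42, φ(87) = 56, φ(88) = 40, φ(89) = 88, φ(90) = 24, φ(91) = 72, φ(92) = 44, φ(93) = 60, φ(94) = 46, φ(95) = 72, φ(96) = 32, φ(97) = 96, φ(98) = 42, φ(99) = 60, φ(100) = 40, φ(101) = 100, φ(102) = 32, φ(103) = 102, φ(104) = 48, φ(105) = 48, φ(106) = 52, φ(107) = 106, φ(108) = 36, φ(109) = 108, φ(110) = 40, φ(111) = 72, φ(112) = 48, φ(113) = 112, φ(114) = 36, φ(115) = 88, φ(116) = 56, φ(117) = 72, φ(118) = 58, φ(119) = 96, φ(120) = 32, φ(121) = 110, φ(122) = 60, φ(123) = 80, φ(124) = 60, φ(125) = 100, φ(126) = 36, φ(127) = 126, φ(128) = 64, φ(129) = 84, φ(130) = 48, φ(131) = 130, φ(132) = 40, φ(133) = 108, φ(134) = 66, φ(135) = 72, φ(136) = 64, φ(137) = 136, φ(138) = 44, φ(139) = 138, φ(140) = 48, φ(141) = 92, φ(142) = 70, φ(143) = 120, φ(144) = 48, φ(145) = 112, φ(146) = 72, φ(147) = 84, φ(148) = 72, φ(149) = 148, φ(150) = 40, φ(151) = 150, φ(152) = 72, φ(153) = 96, φ(154) = 60. Summing all 154 values: 7236. (Average order: Σ_{n ≤ x} φ(n) ~ (3/π²) x². For x = 154, (3/π²)·154² ≈ 7208.80.)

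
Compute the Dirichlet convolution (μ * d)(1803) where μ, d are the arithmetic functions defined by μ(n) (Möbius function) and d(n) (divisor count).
(μ * d)(1803) = 1

Divisors of 1803: [1, 3, 601, 1803]. For each d | 1803:
  d = 1: μ(1) · d(1803/1) = 1 · 4 = 4
  d = 3: μ(3) · d(1803/3) = -1 · 2 = -2
  d = 601: μ(601) · d(1803/601) = -1 · 2 = -2
  d = 1803: μ(1803) · d(1803/1803) = 1 · 1 = 1
Summing: (μ * d)(1803) = 4 + -2 + -2 + 1 = 1.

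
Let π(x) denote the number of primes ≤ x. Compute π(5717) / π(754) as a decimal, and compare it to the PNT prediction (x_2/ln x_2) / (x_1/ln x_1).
π(5717)/π(754) = 753/133 ≈ 5.6617;  PNT prediction ≈ 5.8067.

π(754) = 133 and π(5717) = 753, so π(5717)/π(754) ≈ 5.6617. The PNT-predicted ratio is (5717/ln(5717)) / (754/ln(754)) ≈ 5.8067. The two agree to within a few percent, as expected.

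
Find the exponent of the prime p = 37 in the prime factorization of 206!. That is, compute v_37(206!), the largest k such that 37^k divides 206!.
v_37(206!) = 5

Legendre's formula: v_p(n!) = Σ_{k ≥ 1} ⌊n / p^k⌋. For p = 37, n = 206, the terms are:
  ⌊206/37^1⌋ = ⌊206/37⌋ = 5
(the next term ⌊206/37^2⌋ = 0, terminating the sum). Summing: v_37(206!) = 5 = 5.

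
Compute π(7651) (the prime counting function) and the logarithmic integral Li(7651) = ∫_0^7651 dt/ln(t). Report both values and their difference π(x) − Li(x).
π(7651) = 971;  Li(7651) ≈ 987.49;  π(x) − Li(x) ≈ -16.49.

Direct count of primes ≤ 7651 gives π(7651) = 971. Numerical evaluation of the logarithmic integral gives Li(7651) ≈ 987.49. The difference π(x) − Li(x) ≈ -16.49 is typically negative for small/moderate x (Li(x) overestimates), though Littlewood's theorem shows this sign changes infinitely often.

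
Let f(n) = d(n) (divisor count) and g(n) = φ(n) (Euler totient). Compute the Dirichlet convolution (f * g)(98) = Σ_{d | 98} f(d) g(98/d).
(d * φ)(98) = 171

Divisors of 98: [1, 2, 7, 14, 49, 98]. For each d | 98:
  d = 1: d(1) · φ(98/1) = 1 · 42 = 42
  d = 2: d(2) · φ(98/2) = 2 · 42 = 84
  d = 7: d(7) · φ(98/7) = 2 · 6 = 12
  d = 14: d(14) · φ(98/14) = 4 · 6 = 24
  d = 49: d(49) · φ(98/49) = 3 · 1 = 3
  d = 98: d(98) · φ(98/98) = 6 · 1 = 6
Summing: (d * φ)(98) = 42 + 84 + 12 + 24 + 3 + 6 = 171.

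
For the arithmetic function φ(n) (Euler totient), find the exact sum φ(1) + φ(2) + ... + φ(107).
Σ_{n ≤ 107} φ(n) = 3532

Compute φ(n) for each 1 ≤ n ≤ 107: φ(1) = 1, φ(2) = 1, φ(3) = 2, φ(4) = 2, φ(5) = 4, φ(6) = 2, φ(7) = 6, φ(8) = 4, φ(9) = 6, φ(10) = 4, φ(11) = 10, φ(12) = 4, φ(13) = 12, φ(14) = 6, φ(15) = 8, φ(16) = 8, φ(17) = 16, φ(18) = 6, φ(19) = 18, φ(20) = 8, φ(21) = 12, φ(22) = 10, φ(23) = 22, φ(24) = 8, φ(25) = 20, φ(26) = 12, φ(27) = 18, φ(28) = 12, φ(29) = 28, φ(30) = 8, φ(31) = 30, φ(32) = 16, φ(33) = 20, φ(34) = 16, φ(35) = 24, φ(36) = 12, φ(37) = 36, φ(38) = 18, φ(39) = 24, φ(40) = 16, φ(41) = 40, φ(42) = 12, φ(43) = 42, φ(44) = 20, φ(45) = 24, φ(46) = 22, φ(47) = 46, φ(48) = 16, φ(49) = 42, φ(50) = 20, φ(51) = 32, φ(52) = 24, φ(53) = 52, φ(54) = 18, φ(55) = 40, φ(56) = 24, φ(57) = 36, φ(58) = 28, φ(59) = 58, φ(60) = 16, φ(61) = 60, φ(62) = 30, φ(63) = 36, φ(64) = 32, φ(65) = 48, φ(66) = 20, φ(67) = 66, φ(68) = 32, φ(69) = 44, φ(70) = 24, φ(71) = 70, φ(72) = 24, φ(73) = 72, φ(74) = 36, φ(75) = 40, φ(76) = 36, φ(77) = 60, φ(78) = 24, φ(79) = 78, φ(80) = 32, φ(81) = 54, φ(82) = 40, φ(83) = 82, φ(84) = 24, φ(85) = 64, φ(86) = 42, φ(87) = 56, φ(88) = 40, φ(89) = 88, φ(90) = 24, φ(91) = 72, φ(92) = 44, φ(93) = 60, φ(94) = 46, φ(95) = 72, φ(96) = 32, φ(97) = 96, φ(98) = 42, φ(99) = 60, φ(100) = 40, φ(101) = 100, φ(102) = 32, φ(103) = 102, φ(104) = 48, φ(105) = 48, φ(106) = 52, φ(107) = 106. Summing all 107 values: 3532. (Average order: Σ_{n ≤ x} φ(n) ~ (3/π²) x². For x = 107, (3/π²)·107² ≈ 3480.08.)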